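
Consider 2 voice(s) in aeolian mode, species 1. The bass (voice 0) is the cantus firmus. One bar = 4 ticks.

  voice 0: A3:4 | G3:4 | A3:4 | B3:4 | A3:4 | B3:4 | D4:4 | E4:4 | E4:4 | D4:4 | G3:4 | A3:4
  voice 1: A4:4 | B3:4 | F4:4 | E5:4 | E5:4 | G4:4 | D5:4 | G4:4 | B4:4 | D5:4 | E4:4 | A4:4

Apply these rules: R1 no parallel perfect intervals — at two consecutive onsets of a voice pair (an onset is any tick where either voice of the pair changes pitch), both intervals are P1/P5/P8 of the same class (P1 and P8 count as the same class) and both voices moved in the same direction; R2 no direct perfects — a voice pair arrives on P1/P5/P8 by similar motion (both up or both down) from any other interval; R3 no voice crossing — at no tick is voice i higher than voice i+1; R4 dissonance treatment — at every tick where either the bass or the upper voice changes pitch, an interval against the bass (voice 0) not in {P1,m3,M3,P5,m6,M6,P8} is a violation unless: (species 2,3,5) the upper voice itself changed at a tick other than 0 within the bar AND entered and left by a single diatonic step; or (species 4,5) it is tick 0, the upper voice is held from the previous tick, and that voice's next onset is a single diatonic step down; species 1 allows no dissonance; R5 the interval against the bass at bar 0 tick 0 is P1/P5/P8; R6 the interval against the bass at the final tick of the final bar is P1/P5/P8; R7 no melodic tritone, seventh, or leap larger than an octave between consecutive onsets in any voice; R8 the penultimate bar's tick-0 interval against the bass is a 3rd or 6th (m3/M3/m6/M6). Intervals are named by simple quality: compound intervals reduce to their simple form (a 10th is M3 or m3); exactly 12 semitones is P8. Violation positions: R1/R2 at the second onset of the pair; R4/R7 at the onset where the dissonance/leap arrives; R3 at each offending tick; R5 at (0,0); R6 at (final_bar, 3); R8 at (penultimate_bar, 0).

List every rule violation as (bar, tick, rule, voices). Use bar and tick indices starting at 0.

(1, 0, R7, (1,))
(2, 0, R7, (1,))
(3, 0, R4, (0, 1))
(3, 0, R7, (1,))
(6, 0, R2, (0, 1))
(10, 0, R7, (1,))
(11, 0, R2, (0, 1))

bar 0: v0=A3 v1=A4 downbeat P8
bar 1: v0=G3 v1=B3 downbeat M3
bar 2: v0=A3 v1=F4 downbeat m6
bar 3: v0=B3 v1=E5 downbeat P4
bar 4: v0=A3 v1=E5 downbeat P5
bar 5: v0=B3 v1=G4 downbeat m6
bar 6: v0=D4 v1=D5 downbeat P8
bar 7: v0=E4 v1=G4 downbeat m3
bar 8: v0=E4 v1=B4 downbeat P5
bar 9: v0=D4 v1=D5 downbeat P8
bar 10: v0=G3 v1=E4 downbeat M6
bar 11: v0=A3 v1=A4 downbeat P8
  -> R7 @ bar 1 tick 0 v(1,): A4->B3 leap 10st
  -> R7 @ bar 2 tick 0 v(1,): B3->F4 leap 6st
  -> R4 @ bar 3 tick 0 v(0, 1): B3/E5 P4 untreated
  -> R7 @ bar 3 tick 0 v(1,): F4->E5 leap 11st
  -> R2 @ bar 6 tick 0 v(0, 1): B3/G4 m6 -> D4/D5 P8 similar
  -> R7 @ bar 10 tick 0 v(1,): D5->E4 leap 10st
  -> R2 @ bar 11 tick 0 v(0, 1): G3/E4 M6 -> A3/A4 P8 similar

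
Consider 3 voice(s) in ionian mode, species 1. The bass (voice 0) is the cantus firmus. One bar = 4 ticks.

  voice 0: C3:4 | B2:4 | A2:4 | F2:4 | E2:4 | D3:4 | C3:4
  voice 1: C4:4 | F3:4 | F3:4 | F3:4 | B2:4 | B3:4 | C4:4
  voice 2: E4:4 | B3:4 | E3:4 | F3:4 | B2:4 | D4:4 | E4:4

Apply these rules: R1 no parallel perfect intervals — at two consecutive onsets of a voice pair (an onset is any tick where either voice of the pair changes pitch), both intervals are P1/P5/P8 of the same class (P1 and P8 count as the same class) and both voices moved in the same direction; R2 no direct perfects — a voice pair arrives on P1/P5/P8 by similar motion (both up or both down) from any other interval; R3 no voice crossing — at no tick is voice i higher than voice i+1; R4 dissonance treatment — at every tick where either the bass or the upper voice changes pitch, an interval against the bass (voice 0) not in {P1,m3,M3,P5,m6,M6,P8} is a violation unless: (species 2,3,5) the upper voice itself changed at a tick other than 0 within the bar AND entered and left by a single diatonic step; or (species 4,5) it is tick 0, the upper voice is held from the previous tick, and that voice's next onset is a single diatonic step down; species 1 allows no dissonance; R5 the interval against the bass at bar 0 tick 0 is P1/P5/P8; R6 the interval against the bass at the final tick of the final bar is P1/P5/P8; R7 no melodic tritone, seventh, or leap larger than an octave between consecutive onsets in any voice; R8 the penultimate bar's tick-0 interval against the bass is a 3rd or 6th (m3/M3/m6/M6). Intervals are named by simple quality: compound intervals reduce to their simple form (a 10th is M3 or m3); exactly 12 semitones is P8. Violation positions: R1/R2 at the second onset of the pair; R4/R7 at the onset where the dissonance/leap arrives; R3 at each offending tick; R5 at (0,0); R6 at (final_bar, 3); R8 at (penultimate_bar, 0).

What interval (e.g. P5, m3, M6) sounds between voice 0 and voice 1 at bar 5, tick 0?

M6

voice 0=D3 voice 1=B3 -> M6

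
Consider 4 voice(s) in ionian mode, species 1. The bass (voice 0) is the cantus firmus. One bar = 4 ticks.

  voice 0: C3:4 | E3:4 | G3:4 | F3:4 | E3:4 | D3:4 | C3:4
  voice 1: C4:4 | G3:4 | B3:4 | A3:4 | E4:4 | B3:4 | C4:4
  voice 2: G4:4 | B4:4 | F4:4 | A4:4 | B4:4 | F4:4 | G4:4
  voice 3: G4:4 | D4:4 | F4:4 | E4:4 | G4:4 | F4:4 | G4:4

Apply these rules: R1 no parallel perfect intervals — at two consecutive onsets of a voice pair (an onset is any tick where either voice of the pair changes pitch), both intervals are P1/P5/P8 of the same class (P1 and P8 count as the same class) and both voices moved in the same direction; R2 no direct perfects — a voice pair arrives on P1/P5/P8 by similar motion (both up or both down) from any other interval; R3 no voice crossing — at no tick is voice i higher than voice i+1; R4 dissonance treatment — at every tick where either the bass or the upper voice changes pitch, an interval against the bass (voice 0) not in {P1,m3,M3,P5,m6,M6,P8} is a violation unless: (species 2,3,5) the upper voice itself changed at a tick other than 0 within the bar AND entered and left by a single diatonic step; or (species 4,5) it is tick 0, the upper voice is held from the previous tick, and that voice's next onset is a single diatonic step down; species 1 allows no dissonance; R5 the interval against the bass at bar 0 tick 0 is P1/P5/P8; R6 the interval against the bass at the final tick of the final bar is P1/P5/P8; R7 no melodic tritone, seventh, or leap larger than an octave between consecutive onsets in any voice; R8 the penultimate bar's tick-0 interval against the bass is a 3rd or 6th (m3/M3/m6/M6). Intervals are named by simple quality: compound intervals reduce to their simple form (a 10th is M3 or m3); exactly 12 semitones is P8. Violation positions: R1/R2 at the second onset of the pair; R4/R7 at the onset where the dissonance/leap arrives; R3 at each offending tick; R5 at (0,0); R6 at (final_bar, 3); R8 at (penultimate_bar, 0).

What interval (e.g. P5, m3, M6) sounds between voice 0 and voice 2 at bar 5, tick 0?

m3

voice 0=D3 voice 2=F4 -> m3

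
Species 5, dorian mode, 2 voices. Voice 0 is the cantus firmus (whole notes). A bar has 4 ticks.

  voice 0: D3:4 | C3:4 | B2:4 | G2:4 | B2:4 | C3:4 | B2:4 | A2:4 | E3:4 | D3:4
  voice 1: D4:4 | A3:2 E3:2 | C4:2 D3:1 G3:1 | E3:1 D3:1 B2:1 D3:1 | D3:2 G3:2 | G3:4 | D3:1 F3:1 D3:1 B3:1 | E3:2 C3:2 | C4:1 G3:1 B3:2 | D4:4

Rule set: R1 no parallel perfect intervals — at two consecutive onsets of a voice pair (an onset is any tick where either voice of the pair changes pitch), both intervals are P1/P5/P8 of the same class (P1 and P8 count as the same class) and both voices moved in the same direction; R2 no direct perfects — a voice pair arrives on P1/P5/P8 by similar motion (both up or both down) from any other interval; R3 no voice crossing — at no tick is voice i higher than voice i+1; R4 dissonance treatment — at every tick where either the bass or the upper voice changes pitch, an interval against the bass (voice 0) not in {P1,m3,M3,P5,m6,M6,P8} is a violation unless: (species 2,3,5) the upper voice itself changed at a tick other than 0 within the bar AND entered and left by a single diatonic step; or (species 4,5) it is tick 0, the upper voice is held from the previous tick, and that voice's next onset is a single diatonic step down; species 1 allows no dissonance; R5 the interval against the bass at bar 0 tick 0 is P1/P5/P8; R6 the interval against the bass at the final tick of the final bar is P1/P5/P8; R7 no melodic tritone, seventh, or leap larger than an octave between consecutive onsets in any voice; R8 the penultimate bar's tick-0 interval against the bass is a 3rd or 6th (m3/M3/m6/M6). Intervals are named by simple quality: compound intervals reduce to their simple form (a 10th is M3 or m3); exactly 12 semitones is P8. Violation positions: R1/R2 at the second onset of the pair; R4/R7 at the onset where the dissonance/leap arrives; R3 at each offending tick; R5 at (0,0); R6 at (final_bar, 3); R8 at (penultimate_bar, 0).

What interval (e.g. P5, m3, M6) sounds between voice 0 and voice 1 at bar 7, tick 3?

m3

voice 0=A2 voice 1=C3 -> m3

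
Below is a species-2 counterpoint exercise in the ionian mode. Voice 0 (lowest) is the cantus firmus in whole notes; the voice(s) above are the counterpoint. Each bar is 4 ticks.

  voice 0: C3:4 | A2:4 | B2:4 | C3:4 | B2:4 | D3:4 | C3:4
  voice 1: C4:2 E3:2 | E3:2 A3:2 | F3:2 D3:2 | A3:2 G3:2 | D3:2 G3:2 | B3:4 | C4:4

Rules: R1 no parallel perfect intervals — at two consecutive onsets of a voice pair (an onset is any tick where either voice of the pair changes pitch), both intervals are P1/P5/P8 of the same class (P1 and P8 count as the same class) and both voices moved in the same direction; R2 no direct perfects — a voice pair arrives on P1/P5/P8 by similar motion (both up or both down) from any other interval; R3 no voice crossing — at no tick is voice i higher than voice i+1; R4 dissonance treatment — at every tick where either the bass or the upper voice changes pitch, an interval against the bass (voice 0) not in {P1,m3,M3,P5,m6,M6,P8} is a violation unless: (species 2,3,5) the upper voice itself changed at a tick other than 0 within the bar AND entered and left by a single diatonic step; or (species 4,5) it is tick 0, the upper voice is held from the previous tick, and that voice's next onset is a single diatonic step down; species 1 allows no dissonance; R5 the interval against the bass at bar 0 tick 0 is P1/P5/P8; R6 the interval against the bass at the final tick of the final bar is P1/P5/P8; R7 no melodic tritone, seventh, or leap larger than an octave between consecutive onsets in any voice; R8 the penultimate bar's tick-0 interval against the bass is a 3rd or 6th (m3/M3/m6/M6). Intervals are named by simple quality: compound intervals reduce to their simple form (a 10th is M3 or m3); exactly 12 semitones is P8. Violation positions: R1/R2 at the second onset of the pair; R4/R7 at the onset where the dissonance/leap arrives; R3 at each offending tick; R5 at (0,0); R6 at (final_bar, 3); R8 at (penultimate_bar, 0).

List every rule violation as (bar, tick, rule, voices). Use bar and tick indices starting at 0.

bar 0: v0=C3 v1=C4 downbeat P8
bar 1: v0=A2 v1=E3 downbeat P5
bar 2: v0=B2 v1=F3 downbeat TT
bar 3: v0=C3 v1=A3 downbeat M6
bar 4: v0=B2 v1=D3 downbeat m3
bar 5: v0=D3 v1=B3 downbeat M6
bar 6: v0=C3 v1=C4 downbeat P8
  -> R4 @ bar 2 tick 0 v(0, 1): B2/F3 TT untreated

(2, 0, R4, (0, 1))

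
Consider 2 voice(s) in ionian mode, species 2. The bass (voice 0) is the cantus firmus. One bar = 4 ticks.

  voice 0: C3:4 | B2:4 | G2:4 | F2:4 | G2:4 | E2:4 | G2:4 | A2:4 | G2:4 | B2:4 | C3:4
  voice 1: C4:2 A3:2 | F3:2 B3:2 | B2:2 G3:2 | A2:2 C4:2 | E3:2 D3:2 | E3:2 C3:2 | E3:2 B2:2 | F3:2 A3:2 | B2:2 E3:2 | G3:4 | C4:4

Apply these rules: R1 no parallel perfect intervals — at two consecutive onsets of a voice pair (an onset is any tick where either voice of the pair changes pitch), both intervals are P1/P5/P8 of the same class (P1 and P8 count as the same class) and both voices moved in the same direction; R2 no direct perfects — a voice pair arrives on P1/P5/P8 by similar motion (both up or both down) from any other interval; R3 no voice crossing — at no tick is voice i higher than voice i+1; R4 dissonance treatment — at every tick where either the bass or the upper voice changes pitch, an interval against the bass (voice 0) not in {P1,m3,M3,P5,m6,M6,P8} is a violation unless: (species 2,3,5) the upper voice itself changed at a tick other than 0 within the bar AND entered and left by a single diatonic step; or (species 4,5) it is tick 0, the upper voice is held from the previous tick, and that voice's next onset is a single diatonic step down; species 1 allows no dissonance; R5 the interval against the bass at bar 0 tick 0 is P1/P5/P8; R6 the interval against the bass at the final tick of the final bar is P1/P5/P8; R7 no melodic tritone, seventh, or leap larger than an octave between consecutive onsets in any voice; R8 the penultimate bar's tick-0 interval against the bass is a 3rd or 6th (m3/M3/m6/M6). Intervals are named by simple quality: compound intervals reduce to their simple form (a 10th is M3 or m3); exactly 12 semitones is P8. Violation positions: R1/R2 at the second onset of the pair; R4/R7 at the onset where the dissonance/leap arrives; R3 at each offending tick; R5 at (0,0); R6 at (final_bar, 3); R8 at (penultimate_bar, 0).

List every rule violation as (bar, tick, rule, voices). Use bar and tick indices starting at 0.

bar 0: v0=C3 v1=C4 downbeat P8
bar 1: v0=B2 v1=F3 downbeat TT
bar 2: v0=G2 v1=B2 downbeat M3
bar 3: v0=F2 v1=A2 downbeat M3
bar 4: v0=G2 v1=E3 downbeat M6
bar 5: v0=E2 v1=E3 downbeat P8
bar 6: v0=G2 v1=E3 downbeat M6
bar 7: v0=A2 v1=F3 downbeat m6
bar 8: v0=G2 v1=B2 downbeat M3
bar 9: v0=B2 v1=G3 downbeat m6
bar 10: v0=C3 v1=C4 downbeat P8
  -> R4 @ bar 1 tick 0 v(0, 1): B2/F3 TT untreated
  -> R7 @ bar 1 tick 2 v(1,): F3->B3 leap 6st
  -> R7 @ bar 3 tick 0 v(1,): G3->A2 leap 10st
  -> R7 @ bar 3 tick 2 v(1,): A2->C4 leap 15st
  -> R7 @ bar 7 tick 0 v(1,): B2->F3 leap 6st
  -> R7 @ bar 8 tick 0 v(1,): A3->B2 leap 10st
  -> R2 @ bar 10 tick 0 v(0, 1): B2/G3 m6 -> C3/C4 P8 similar

(1, 0, R4, (0, 1))
(1, 2, R7, (1,))
(3, 0, R7, (1,))
(3, 2, R7, (1,))
(7, 0, R7, (1,))
(8, 0, R7, (1,))
(10, 0, R2, (0, 1))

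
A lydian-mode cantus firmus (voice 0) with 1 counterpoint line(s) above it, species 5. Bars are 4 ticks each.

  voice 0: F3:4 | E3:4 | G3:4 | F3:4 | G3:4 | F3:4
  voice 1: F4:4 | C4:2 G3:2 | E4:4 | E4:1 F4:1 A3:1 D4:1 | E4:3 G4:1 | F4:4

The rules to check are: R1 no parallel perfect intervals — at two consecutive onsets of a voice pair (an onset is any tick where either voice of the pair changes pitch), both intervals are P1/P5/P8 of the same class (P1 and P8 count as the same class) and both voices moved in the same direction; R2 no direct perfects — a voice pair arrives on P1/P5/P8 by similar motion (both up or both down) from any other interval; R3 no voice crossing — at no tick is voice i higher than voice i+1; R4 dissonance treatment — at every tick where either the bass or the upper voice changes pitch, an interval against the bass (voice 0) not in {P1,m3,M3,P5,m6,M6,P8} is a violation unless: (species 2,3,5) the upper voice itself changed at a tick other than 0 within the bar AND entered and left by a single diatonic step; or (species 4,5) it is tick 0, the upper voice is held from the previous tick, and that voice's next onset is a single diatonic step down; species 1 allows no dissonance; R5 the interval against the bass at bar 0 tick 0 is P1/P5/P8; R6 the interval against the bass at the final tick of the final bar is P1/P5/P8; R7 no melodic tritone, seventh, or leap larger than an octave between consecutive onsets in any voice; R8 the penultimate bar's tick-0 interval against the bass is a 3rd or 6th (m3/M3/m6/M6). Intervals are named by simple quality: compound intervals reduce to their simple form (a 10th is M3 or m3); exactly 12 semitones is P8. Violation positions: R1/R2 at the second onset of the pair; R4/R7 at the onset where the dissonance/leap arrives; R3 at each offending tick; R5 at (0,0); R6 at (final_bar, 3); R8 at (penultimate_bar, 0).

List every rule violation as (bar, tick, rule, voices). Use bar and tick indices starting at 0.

bar 0: v0=F3 v1=F4 downbeat P8
bar 1: v0=E3 v1=C4 downbeat m6
bar 2: v0=G3 v1=E4 downbeat M6
bar 3: v0=F3 v1=E4 downbeat M7
bar 4: v0=G3 v1=E4 downbeat M6
bar 5: v0=F3 v1=F4 downbeat P8
  -> R4 @ bar 3 tick 0 v(0, 1): F3/E4 M7 untreated
  -> R1 @ bar 5 tick 0 v(0, 1): G3/G4 P8 -> F3/F4 P8 similar

(3, 0, R4, (0, 1))
(5, 0, R1, (0, 1))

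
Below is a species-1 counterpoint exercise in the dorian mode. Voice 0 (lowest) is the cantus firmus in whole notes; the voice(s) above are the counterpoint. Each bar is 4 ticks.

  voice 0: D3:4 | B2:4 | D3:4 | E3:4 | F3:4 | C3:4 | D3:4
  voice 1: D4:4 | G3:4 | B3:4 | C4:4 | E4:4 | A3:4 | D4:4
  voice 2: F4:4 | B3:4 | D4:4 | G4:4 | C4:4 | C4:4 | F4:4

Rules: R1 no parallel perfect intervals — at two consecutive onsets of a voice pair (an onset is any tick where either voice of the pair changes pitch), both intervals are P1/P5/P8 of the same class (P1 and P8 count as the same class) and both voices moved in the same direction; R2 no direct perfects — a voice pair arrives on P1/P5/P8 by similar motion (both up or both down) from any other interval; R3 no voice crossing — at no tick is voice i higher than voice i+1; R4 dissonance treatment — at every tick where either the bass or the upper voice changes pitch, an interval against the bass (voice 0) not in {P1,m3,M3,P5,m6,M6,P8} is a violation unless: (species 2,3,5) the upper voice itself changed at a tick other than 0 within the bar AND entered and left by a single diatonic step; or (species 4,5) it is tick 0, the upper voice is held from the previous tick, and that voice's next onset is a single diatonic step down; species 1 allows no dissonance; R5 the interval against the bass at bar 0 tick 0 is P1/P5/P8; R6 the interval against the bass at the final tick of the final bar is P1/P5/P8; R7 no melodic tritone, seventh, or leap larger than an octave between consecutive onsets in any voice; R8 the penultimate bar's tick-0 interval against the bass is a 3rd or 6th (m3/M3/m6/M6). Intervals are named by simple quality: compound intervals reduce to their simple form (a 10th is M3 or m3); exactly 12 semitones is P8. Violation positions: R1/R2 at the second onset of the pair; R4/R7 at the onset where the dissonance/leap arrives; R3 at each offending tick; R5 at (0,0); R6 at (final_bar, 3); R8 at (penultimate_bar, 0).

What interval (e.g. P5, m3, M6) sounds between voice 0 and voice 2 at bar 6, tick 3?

m3

voice 0=D3 voice 2=F4 -> m3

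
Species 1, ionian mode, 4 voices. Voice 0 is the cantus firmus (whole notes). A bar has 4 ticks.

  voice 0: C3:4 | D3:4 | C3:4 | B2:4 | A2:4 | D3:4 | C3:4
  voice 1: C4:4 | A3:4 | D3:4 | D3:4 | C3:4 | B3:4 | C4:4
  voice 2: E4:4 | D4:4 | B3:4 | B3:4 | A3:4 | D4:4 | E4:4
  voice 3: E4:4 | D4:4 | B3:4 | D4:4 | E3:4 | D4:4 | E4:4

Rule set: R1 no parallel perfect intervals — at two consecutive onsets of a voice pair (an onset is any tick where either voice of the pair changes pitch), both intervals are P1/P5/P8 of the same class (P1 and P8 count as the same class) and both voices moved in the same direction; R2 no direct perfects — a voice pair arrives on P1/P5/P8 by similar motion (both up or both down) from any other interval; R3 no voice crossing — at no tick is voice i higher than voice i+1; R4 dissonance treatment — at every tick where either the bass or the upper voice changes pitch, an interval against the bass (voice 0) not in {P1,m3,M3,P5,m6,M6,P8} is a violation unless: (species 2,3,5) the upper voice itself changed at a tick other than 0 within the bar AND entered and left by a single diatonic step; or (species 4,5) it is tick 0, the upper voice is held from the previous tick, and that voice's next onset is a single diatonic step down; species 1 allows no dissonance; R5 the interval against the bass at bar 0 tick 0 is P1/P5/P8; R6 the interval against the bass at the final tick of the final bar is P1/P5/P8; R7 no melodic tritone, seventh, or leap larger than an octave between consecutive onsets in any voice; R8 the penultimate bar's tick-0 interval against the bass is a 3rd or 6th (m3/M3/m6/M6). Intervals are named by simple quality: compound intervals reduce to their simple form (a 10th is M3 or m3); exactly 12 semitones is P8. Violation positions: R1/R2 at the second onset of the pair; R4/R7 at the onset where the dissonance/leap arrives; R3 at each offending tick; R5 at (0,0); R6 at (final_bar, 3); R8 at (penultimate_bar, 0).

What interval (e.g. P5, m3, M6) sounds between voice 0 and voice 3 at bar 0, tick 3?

voice 0=C3 voice 3=E4 -> M3

M3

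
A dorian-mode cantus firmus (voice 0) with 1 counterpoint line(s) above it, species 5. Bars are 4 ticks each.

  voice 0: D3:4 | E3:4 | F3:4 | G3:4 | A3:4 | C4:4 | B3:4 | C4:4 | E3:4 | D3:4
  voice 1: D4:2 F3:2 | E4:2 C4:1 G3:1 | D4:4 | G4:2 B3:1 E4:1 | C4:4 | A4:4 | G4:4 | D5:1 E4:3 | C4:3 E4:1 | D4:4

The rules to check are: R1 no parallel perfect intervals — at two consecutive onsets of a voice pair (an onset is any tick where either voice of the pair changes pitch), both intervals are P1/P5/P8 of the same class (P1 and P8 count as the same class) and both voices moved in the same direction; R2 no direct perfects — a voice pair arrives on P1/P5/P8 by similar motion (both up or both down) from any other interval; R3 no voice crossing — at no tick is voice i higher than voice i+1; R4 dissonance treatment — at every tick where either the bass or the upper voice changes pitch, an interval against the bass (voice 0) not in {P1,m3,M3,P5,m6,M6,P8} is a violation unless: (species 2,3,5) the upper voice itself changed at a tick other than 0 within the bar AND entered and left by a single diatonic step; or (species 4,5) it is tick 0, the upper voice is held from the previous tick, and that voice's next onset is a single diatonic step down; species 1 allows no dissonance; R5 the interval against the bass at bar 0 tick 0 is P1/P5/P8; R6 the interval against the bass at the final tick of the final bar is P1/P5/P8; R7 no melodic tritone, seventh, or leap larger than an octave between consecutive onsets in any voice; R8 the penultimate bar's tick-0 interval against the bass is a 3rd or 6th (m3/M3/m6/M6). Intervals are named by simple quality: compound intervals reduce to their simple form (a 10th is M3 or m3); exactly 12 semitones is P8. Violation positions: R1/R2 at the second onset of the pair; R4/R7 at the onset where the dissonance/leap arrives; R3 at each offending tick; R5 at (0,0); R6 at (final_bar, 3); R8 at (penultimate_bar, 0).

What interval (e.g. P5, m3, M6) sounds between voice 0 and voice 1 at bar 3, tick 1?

voice 0=G3 voice 1=G4 -> P8

P8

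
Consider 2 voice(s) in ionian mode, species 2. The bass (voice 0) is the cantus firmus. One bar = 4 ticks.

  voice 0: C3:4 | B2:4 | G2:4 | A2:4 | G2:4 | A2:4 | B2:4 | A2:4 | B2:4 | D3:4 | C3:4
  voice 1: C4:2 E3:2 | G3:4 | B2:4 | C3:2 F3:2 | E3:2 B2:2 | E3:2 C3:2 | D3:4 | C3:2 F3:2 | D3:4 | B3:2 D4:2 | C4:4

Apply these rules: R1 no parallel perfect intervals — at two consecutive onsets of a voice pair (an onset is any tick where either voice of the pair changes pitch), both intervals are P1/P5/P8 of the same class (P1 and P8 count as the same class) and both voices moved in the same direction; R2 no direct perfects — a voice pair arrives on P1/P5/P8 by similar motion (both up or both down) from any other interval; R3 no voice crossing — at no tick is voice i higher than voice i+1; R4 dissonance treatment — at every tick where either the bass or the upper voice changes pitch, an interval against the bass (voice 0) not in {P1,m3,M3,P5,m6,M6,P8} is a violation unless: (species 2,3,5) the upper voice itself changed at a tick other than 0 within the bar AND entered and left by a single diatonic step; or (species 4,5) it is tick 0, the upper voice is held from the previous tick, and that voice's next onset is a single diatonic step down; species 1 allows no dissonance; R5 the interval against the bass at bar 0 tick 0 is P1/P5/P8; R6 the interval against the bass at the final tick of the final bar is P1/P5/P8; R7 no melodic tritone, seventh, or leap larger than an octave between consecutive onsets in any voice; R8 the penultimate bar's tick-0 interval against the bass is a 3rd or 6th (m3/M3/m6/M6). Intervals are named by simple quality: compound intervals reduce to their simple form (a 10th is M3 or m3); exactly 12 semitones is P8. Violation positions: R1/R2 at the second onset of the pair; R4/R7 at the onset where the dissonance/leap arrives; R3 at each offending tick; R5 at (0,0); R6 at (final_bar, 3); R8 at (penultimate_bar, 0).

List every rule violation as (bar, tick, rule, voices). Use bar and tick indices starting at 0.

bar 0: v0=C3 v1=C4 downbeat P8
bar 1: v0=B2 v1=G3 downbeat m6
bar 2: v0=G2 v1=B2 downbeat M3
bar 3: v0=A2 v1=C3 downbeat m3
bar 4: v0=G2 v1=E3 downbeat M6
bar 5: v0=A2 v1=E3 downbeat P5
bar 6: v0=B2 v1=D3 downbeat m3
bar 7: v0=A2 v1=C3 downbeat m3
bar 8: v0=B2 v1=D3 downbeat m3
bar 9: v0=D3 v1=B3 downbeat M6
bar 10: v0=C3 v1=C4 downbeat P8
  -> R2 @ bar 5 tick 0 v(0, 1): G2/B2 M3 -> A2/E3 P5 similar
  -> R1 @ bar 10 tick 0 v(0, 1): D3/D4 P8 -> C3/C4 P8 similar

(5, 0, R2, (0, 1))
(10, 0, R1, (0, 1))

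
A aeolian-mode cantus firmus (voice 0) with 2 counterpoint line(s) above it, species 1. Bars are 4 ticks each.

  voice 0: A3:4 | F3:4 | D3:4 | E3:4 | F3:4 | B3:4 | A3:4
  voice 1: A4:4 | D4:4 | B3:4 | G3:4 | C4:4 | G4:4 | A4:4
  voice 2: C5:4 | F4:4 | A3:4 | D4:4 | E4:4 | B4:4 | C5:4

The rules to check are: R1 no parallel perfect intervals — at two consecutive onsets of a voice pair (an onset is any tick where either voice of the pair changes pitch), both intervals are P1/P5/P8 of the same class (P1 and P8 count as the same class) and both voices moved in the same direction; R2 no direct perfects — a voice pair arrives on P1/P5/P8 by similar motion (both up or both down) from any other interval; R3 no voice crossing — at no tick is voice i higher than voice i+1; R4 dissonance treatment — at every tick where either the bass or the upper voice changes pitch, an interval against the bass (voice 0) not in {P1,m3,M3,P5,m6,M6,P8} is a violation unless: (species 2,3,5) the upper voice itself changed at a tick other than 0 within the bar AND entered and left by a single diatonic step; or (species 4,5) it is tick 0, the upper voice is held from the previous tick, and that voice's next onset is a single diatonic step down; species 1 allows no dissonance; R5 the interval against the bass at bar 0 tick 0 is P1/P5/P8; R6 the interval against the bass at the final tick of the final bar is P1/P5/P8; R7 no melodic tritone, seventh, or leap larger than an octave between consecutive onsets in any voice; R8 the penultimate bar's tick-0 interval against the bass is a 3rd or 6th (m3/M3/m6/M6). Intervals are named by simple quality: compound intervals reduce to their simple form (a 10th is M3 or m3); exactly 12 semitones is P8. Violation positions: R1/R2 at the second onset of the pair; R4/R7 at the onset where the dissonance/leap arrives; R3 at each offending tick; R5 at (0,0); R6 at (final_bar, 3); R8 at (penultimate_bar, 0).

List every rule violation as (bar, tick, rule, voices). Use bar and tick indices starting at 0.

(0, 0, R5, (0, 2))
(1, 0, R2, (0, 2))
(2, 0, R2, (0, 2))
(2, 0, R3, (1, 2))
(2, 1, R3, (1, 2))
(2, 2, R3, (1, 2))
(2, 3, R3, (1, 2))
(3, 0, R4, (0, 2))
(4, 0, R2, (0, 1))
(4, 0, R4, (0, 2))
(5, 0, R2, (0, 2))
(5, 0, R7, (0,))
(5, 0, R8, (0, 2))
(6, 3, R6, (0, 2))

bar 0: v0=A3 v1=A4 v2=C5 downbeat m3
bar 1: v0=F3 v1=D4 v2=F4 downbeat P8
bar 2: v0=D3 v1=B3 v2=A3 downbeat P5
bar 3: v0=E3 v1=G3 v2=D4 downbeat m7
bar 4: v0=F3 v1=C4 v2=E4 downbeat M7
bar 5: v0=B3 v1=G4 v2=B4 downbeat P8
bar 6: v0=A3 v1=A4 v2=C5 downbeat m3
  -> R5 @ bar 0 tick 0 v(0, 2): opens on m3
  -> R2 @ bar 1 tick 0 v(0, 2): A3/C5 m3 -> F3/F4 P8 similar
  -> R2 @ bar 2 tick 0 v(0, 2): F3/F4 P8 -> D3/A3 P5 similar
  -> R3 @ bar 2 tick 0 v(1, 2): B3 above A3
  -> R3 @ bar 2 tick 1 v(1, 2): B3 above A3
  -> R3 @ bar 2 tick 2 v(1, 2): B3 above A3
  -> R3 @ bar 2 tick 3 v(1, 2): B3 above A3
  -> R4 @ bar 3 tick 0 v(0, 2): E3/D4 m7 untreated
  -> R2 @ bar 4 tick 0 v(0, 1): E3/G3 m3 -> F3/C4 P5 similar
  -> R4 @ bar 4 tick 0 v(0, 2): F3/E4 M7 untreated
  -> R2 @ bar 5 tick 0 v(0, 2): F3/E4 M7 -> B3/B4 P8 similar
  -> R7 @ bar 5 tick 0 v(0,): F3->B3 leap 6st
  -> R8 @ bar 5 tick 0 v(0, 2): penult P8 not 3rd/6th
  -> R6 @ bar 6 tick 3 v(0, 2): closes on m3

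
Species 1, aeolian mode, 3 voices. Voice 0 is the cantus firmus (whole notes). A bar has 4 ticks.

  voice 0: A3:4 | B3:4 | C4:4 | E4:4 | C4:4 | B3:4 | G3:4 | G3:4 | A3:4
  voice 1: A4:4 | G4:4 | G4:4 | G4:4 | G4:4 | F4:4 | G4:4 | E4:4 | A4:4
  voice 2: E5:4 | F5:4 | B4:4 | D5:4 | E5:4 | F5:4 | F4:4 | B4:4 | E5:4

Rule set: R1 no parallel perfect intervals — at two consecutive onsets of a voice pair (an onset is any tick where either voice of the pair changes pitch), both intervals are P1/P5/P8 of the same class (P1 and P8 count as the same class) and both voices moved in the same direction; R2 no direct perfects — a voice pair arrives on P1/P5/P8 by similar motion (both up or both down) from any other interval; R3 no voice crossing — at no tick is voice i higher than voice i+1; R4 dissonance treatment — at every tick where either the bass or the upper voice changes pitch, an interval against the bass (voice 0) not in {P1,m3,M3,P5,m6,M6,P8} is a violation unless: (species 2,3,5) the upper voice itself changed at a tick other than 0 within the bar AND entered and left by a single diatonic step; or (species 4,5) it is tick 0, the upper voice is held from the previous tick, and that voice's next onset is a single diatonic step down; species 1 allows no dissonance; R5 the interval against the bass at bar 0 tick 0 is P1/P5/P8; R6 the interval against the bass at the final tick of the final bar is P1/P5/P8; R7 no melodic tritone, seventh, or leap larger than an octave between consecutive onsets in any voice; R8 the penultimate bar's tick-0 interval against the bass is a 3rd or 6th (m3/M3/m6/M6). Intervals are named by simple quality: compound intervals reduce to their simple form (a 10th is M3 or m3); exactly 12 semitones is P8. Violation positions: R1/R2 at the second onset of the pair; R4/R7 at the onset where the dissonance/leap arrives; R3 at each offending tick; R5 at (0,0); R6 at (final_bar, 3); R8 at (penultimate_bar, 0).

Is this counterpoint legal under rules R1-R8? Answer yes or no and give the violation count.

No (15 violations)

bar 0: v0=A3 v1=A4 v2=E5 (P5)
bar 1: v0=B3 v1=G4 v2=F5 (TT)
bar 2: v0=C4 v1=G4 v2=B4 (M7)
bar 3: v0=E4 v1=G4 v2=D5 (m7)
bar 4: v0=C4 v1=G4 v2=E5 (M3)
bar 5: v0=B3 v1=F4 v2=F5 (TT)
bar 6: v0=G3 v1=G4 v2=F4 (m7)
bar 7: v0=G3 v1=E4 v2=B4 (M3)
bar 8: v0=A3 v1=A4 v2=E5 (P5)
  R4 @ bar1.0: B3/F5 TT untreated
  R4 @ bar2.0: C4/B4 M7 untreated
  R7 @ bar2.0: F5->B4 leap 6st
  R4 @ bar3.0: E4/D5 m7 untreated
  R4 @ bar5.0: B3/F4 TT untreated
  R4 @ bar5.0: B3/F5 TT untreated
  R3 @ bar6.0: G4 above F4
  R4 @ bar6.0: G3/F4 m7 untreated
  R3 @ bar6.1: G4 above F4
  R3 @ bar6.2: G4 above F4
  R3 @ bar6.3: G4 above F4
  R7 @ bar7.0: F4->B4 leap 6st
  R1 @ bar8.0: E4/B4 P5 -> A4/E5 P5 similar
  R2 @ bar8.0: G3/E4 M6 -> A3/A4 P8 similar
  R2 @ bar8.0: G3/B4 M3 -> A3/E5 P5 similar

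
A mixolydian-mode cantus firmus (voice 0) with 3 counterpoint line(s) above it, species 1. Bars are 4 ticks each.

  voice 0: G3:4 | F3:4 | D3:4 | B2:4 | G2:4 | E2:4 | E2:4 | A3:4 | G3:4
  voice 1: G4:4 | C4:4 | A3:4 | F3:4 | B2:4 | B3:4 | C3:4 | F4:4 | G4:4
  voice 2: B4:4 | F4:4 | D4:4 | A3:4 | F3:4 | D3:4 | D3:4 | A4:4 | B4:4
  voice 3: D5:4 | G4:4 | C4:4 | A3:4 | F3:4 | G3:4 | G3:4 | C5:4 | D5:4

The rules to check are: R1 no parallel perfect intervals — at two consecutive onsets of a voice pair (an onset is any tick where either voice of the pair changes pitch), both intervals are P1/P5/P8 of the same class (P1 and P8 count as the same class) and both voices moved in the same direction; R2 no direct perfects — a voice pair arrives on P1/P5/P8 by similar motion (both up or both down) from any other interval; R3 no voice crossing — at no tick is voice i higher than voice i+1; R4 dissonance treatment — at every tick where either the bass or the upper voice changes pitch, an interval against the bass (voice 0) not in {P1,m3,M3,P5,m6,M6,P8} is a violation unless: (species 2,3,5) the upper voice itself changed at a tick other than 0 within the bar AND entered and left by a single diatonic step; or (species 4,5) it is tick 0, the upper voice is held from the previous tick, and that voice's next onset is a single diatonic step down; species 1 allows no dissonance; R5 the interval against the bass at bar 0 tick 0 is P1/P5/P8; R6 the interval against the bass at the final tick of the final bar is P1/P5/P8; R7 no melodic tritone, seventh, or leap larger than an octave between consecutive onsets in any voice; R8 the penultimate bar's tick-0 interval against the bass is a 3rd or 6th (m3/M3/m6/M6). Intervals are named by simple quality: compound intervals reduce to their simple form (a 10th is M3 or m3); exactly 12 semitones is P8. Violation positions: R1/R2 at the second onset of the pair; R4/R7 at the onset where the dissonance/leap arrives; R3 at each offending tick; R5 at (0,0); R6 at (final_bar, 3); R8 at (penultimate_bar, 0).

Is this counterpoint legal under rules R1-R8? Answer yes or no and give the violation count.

bar 0: v0=G3 v1=G4 v2=B4 v3=D5 (P5)
bar 1: v0=F3 v1=C4 v2=F4 v3=G4 (M2)
bar 2: v0=D3 v1=A3 v2=D4 v3=C4 (m7)
bar 3: v0=B2 v1=F3 v2=A3 v3=A3 (m7)
bar 4: v0=G2 v1=B2 v2=F3 v3=F3 (m7)
bar 5: v0=E2 v1=B3 v2=D3 v3=G3 (m3)
bar 6: v0=E2 v1=C3 v2=D3 v3=G3 (m3)
bar 7: v0=A3 v1=F4 v2=A4 v3=C5 (m3)
bar 8: v0=G3 v1=G4 v2=B4 v3=D5 (P5)
  R5 @ bar0.0: opens on M3
  R1 @ bar1.0: G4/D5 P5 -> C4/G4 P5 similar
  R2 @ bar1.0: G3/G4 P8 -> F3/C4 P5 similar
  R2 @ bar1.0: G3/B4 M3 -> F3/F4 P8 similar
  R4 @ bar1.0: F3/G4 M2 untreated
  R7 @ bar1.0: B4->F4 leap 6st
  R1 @ bar2.0: F3/C4 P5 -> D3/A3 P5 similar
  R1 @ bar2.0: F3/F4 P8 -> D3/D4 P8 similar
  R3 @ bar2.0: D4 above C4
  R4 @ bar2.0: D3/C4 m7 untreated
  R3 @ bar2.1: D4 above C4
  R3 @ bar2.2: D4 above C4
  R3 @ bar2.3: D4 above C4
  R2 @ bar3.0: D4/C4 M2 -> A3/A3 P1 similar
  R4 @ bar3.0: B2/F3 TT untreated
  R4 @ bar3.0: B2/A3 m7 untreated
  R4 @ bar3.0: B2/A3 m7 untreated
  R1 @ bar4.0: A3/A3 P1 -> F3/F3 P1 similar
  R4 @ bar4.0: G2/F3 m7 untreated
  R4 @ bar4.0: G2/F3 m7 untreated
  R7 @ bar4.0: F3->B2 leap 6st
  R3 @ bar5.0: B3 above D3
  R4 @ bar5.0: E2/D3 m7 untreated
  R3 @ bar5.1: B3 above D3
  R3 @ bar5.2: B3 above D3
  R3 @ bar5.3: B3 above D3
  R7 @ bar6.0: B3->C3 leap 11st
  R1 @ bar7.0: C3/G3 P5 -> F4/C5 P5 similar
  R2 @ bar7.0: E2/D3 m7 -> A3/A4 P8 similar
  R7 @ bar7.0: E2->A3 leap 17st
  R7 @ bar7.0: C3->F4 leap 17st
  R7 @ bar7.0: D3->A4 leap 19st
  R7 @ bar7.0: G3->C5 leap 17st
  R8 @ bar7.0: penult P8 not 3rd/6th
  R1 @ bar8.0: F4/C5 P5 -> G4/D5 P5 similar
  R6 @ bar8.3: closes on M3

No (36 violations)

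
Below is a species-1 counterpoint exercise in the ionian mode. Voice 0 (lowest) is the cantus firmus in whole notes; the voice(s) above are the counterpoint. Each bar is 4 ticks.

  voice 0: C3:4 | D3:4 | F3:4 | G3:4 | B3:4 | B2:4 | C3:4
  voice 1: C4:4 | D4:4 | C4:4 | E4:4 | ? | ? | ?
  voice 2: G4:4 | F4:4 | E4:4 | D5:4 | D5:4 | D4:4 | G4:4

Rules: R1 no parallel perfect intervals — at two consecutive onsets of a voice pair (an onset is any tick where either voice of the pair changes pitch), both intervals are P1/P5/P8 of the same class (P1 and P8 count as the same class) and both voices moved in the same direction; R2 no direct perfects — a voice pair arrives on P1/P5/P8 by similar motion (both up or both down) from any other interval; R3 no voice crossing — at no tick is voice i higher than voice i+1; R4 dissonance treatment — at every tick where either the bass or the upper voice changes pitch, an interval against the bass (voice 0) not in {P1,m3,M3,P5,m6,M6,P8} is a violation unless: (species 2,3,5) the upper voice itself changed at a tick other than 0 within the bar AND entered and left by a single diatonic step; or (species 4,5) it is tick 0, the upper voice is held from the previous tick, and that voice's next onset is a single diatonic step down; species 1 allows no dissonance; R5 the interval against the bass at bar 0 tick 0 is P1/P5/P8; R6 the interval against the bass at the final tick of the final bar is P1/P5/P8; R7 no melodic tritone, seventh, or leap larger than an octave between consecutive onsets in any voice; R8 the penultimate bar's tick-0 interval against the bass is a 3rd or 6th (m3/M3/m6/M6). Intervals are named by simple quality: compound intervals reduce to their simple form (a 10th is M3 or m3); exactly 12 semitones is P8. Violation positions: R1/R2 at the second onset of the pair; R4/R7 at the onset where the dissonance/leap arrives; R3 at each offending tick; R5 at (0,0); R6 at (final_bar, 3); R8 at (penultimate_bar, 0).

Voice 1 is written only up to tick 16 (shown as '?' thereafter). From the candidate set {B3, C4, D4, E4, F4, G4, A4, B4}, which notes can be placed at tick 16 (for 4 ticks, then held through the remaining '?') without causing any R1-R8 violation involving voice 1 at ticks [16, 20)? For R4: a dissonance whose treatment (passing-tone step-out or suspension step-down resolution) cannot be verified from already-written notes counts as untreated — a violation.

{B3, D4, G4}

B3: legal
C4: violates R4
D4: legal
E4: violates R4
F4: violates R4
G4: legal
A4: violates R4
B4: violates R2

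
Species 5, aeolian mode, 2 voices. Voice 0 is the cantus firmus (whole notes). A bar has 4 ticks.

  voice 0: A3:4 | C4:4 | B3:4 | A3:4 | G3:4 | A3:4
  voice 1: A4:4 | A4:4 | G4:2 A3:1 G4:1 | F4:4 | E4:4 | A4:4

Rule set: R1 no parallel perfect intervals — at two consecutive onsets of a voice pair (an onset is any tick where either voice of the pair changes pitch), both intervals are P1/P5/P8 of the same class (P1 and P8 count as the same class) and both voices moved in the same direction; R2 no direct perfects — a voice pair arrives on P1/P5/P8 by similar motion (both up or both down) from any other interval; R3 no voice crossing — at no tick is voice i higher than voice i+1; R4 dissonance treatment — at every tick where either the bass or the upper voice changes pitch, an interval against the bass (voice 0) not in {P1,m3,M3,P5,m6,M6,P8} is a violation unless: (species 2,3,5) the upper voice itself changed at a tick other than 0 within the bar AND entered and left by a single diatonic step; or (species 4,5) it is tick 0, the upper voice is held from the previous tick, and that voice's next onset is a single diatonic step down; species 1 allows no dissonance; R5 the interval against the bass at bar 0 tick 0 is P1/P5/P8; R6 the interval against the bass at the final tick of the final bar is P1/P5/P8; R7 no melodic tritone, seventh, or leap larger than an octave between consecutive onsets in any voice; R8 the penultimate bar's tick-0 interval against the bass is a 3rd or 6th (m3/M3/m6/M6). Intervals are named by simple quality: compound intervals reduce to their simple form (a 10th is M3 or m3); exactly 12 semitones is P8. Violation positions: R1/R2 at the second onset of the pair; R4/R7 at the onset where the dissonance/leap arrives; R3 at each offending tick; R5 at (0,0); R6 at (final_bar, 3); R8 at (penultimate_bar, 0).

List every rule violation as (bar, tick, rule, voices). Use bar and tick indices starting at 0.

bar 0: v0=A3 v1=A4 downbeat P8
bar 1: v0=C4 v1=A4 downbeat M6
bar 2: v0=B3 v1=G4 downbeat m6
bar 3: v0=A3 v1=F4 downbeat m6
bar 4: v0=G3 v1=E4 downbeat M6
bar 5: v0=A3 v1=A4 downbeat P8
  -> R3 @ bar 2 tick 2 v(0, 1): B3 above A3
  -> R4 @ bar 2 tick 2 v(0, 1): B3/A3 M2 untreated
  -> R7 @ bar 2 tick 2 v(1,): G4->A3 leap 10st
  -> R7 @ bar 2 tick 3 v(1,): A3->G4 leap 10st
  -> R2 @ bar 5 tick 0 v(0, 1): G3/E4 M6 -> A3/A4 P8 similar

(2, 2, R3, (0, 1))
(2, 2, R4, (0, 1))
(2, 2, R7, (1,))
(2, 3, R7, (1,))
(5, 0, R2, (0, 1))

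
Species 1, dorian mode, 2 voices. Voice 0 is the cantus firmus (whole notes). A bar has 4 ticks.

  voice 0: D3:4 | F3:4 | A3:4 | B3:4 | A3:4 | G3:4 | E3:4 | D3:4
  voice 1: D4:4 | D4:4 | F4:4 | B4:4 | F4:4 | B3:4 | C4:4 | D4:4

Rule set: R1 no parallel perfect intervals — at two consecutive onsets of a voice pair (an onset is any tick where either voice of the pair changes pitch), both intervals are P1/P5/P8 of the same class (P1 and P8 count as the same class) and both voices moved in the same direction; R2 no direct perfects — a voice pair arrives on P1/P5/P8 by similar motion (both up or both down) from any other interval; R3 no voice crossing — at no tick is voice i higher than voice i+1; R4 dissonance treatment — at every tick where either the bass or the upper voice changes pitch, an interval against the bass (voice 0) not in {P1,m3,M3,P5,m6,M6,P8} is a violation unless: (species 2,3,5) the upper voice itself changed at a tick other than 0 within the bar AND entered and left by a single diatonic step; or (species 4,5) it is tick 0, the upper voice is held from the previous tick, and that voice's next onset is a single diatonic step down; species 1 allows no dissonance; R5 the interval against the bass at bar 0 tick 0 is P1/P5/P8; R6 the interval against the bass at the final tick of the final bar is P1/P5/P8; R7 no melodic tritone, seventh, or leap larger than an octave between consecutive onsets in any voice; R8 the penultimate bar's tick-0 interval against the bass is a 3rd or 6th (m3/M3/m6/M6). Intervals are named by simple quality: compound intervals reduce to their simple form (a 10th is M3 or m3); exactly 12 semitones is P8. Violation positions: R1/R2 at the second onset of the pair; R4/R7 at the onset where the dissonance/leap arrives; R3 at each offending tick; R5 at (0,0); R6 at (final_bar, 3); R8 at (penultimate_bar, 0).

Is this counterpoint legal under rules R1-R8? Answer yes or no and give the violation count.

bar 0: v0=D3 v1=D4 (P8)
bar 1: v0=F3 v1=D4 (M6)
bar 2: v0=A3 v1=F4 (m6)
bar 3: v0=B3 v1=B4 (P8)
bar 4: v0=A3 v1=F4 (m6)
bar 5: v0=G3 v1=B3 (M3)
bar 6: v0=E3 v1=C4 (m6)
bar 7: v0=D3 v1=D4 (P8)
  R2 @ bar3.0: A3/F4 m6 -> B3/B4 P8 similar
  R7 @ bar3.0: F4->B4 leap 6st
  R7 @ bar4.0: B4->F4 leap 6st
  R7 @ bar5.0: F4->B3 leap 6st

No (4 violations)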